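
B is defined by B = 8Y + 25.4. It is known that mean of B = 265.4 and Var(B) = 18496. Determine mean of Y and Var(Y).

From B = 8Y + 25.4: mean of B = a·mean of Y + b, so mean of Y = (mean of B − b)/a = (265.4 − 25.4)/8 = 30.
Var(B) = a²·Var(Y), so Var(Y) = 18496/8² = 289.

mean of Y = 30, Var(Y) = 289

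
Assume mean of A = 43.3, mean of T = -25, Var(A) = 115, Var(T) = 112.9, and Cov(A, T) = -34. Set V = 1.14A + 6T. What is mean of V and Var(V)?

mean of V = 1.14·mean of A + 6·mean of T = 1.14·43.3 + 6·(-25) = -100.638.
Var(V) = a²·Var(A) + b²·Var(T) + 2ab·Cov(A, T) with a = 1.14, b = 6.
= 1.14²·115 + 6²·112.9 + 2·1.14·6·(-34)
= 149.454 + 4064.4 + (-465.12) = 3748.734.

mean of V = -100.638, Var(V) = 3748.734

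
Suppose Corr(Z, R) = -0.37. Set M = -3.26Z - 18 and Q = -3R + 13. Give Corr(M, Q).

Corr(M, Q) = -0.37

Linear rescalings preserve correlation up to sign; here the slopes -3.26 and -3 have the same sign, so Corr(M, Q) = Corr(Z, R) = -0.37.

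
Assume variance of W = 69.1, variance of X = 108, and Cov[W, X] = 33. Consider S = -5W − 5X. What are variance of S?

variance of S = 6077.5

variance of S = a²·variance of W + b²·variance of X + 2ab·Cov[W, X] with a = -5, b = -5.
= (-5)²·69.1 + (-5)²·108 + 2·(-5)·(-5)·33
= 1727.5 + 2700 + 1650 = 6077.5.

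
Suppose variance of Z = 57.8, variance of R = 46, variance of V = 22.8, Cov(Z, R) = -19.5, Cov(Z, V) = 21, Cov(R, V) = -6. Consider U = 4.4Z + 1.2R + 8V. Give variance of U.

variance of U = a²·variance of Z + b²·variance of R + c²·variance of V + 2ab·Cov(Z, R) + 2ac·Cov(Z, V) + 2bc·Cov(R, V), with a = 4.4, b = 1.2, c = 8.
= 1119.008 + 66.24 + 1459.2 + (-205.92) + 1478.4 + (-115.2)
= 3801.728.

variance of U = 3801.728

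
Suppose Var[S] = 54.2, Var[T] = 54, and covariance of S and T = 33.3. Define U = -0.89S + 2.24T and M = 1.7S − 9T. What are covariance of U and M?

covariance of U and M = -777.1052

By bilinearity, covariance of U and M = ac·Var[S] + bd·Var[T] + (ad+bc)·covariance of S and T, with a=-0.89, b=2.24, c=1.7, d=-9.
ac·Var[S] = (-0.89)·1.7·54.2 = -82.0046
bd·Var[T] = 2.24·(-9)·54 = -1088.64
(ad+bc)·covariance of S and T = (11.818)·33.3 = 393.5394
covariance of U and M = -82.0046 + (-1088.64) + 393.5394 = -777.1052.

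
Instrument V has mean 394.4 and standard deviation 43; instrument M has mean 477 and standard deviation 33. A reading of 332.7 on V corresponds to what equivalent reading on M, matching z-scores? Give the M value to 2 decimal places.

M = 429.65

z = (332.7 − 394.4)/43 ≈ -1.4349.
M = 477 + z·33 = 477 + (332.7 − 394.4)·33/43 ≈ 429.65.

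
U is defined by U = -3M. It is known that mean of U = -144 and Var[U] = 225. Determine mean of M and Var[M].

From U = -3M: mean of U = a·mean of M + b, so mean of M = (mean of U − b)/a = (-144 − 0)/(-3) = 48.
Var[U] = a²·Var[M], so Var[M] = 225/(-3)² = 25.

mean of M = 48, Var[M] = 25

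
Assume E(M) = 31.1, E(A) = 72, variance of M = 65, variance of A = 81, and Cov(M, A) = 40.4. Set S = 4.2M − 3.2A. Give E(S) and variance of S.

E(S) = -99.78, variance of S = 890.088

E(S) = 4.2·E(M) + (-3.2)·E(A) = 4.2·31.1 + (-3.2)·72 = -99.78.
variance of S = a²·variance of M + b²·variance of A + 2ab·Cov(M, A) with a = 4.2, b = -3.2.
= 4.2²·65 + (-3.2)²·81 + 2·4.2·(-3.2)·40.4
= 1146.6 + 829.44 + (-1085.952) = 890.088.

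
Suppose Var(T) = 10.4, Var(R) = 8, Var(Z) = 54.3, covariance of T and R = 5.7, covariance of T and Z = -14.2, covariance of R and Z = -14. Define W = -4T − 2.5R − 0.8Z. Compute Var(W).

Var(W) = a²·Var(T) + b²·Var(R) + c²·Var(Z) + 2ab·covariance of T and R + 2ac·covariance of T and Z + 2bc·covariance of R and Z, with a = -4, b = -2.5, c = -0.8.
= 166.4 + 50 + 34.752 + 114 + (-90.88) + (-56)
= 218.272.

Var(W) = 218.272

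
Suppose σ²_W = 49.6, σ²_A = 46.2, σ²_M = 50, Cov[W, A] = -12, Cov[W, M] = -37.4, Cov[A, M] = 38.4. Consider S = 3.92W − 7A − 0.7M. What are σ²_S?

σ²_S = 4290.60464

σ²_S = a²·σ²_W + b²·σ²_A + c²·σ²_M + 2ab·Cov[W, A] + 2ac·Cov[W, M] + 2bc·Cov[A, M], with a = 3.92, b = -7, c = -0.7.
= 762.17344 + 2263.8 + 24.5 + 658.56 + 205.2512 + 376.32
= 4290.60464.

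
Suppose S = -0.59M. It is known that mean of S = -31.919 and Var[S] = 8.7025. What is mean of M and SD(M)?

mean of M = 54.1, SD(M) = 5

From S = -0.59M: mean of S = a·mean of M + b, so mean of M = (mean of S − b)/a = (-31.919 − 0)/(-0.59) = 54.1.
SD(S) = √8.7025 = 2.95.
SD(S) = |a|·SD(M), so SD(M) = 2.95/|-0.59| = 5.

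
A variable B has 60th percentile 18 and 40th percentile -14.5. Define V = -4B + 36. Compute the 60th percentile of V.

60th percentile of V = 94

Since a = -4 < 0 the transformation is decreasing, reversing order: the 60th percentile of V corresponds to the 40th percentile of B.
So P_{60}(V) = a·P_{40}(B) + b = (-4)·(-14.5) + 36 = 94.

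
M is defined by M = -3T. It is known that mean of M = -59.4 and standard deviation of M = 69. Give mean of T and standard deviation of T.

mean of T = 19.8, standard deviation of T = 23

From M = -3T: mean of M = a·mean of T + b, so mean of T = (mean of M − b)/a = (-59.4 − 0)/(-3) = 19.8.
standard deviation of M = |a|·standard deviation of T, so standard deviation of T = 69/|-3| = 23.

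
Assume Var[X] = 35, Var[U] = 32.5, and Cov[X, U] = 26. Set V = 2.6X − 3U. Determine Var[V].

Var[V] = 123.5

Var[V] = a²·Var[X] + b²·Var[U] + 2ab·Cov[X, U] with a = 2.6, b = -3.
= 2.6²·35 + (-3)²·32.5 + 2·2.6·(-3)·26
= 236.6 + 292.5 + (-405.6) = 123.5.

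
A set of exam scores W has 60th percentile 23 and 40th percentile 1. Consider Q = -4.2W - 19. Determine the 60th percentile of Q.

60th percentile of Q = -23.2

Since a = -4.2 < 0 the transformation is decreasing, reversing order: the 60th percentile of Q corresponds to the 40th percentile of W.
So P_{60}(Q) = a·P_{40}(W) + b = (-4.2)·1 + (-19) = -23.2.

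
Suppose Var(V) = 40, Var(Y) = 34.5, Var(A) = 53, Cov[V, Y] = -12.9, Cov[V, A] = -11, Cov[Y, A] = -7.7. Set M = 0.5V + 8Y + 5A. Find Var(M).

Var(M) = a²·Var(V) + b²·Var(Y) + c²·Var(A) + 2ab·Cov[V, Y] + 2ac·Cov[V, A] + 2bc·Cov[Y, A], with a = 0.5, b = 8, c = 5.
= 10 + 2208 + 1325 + (-103.2) + (-55) + (-616)
= 2768.8.

Var(M) = 2768.8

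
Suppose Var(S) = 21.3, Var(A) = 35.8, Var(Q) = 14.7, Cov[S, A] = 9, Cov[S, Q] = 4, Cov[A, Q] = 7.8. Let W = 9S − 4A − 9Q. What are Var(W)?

Var(W) = a²·Var(S) + b²·Var(A) + c²·Var(Q) + 2ab·Cov[S, A] + 2ac·Cov[S, Q] + 2bc·Cov[A, Q], with a = 9, b = -4, c = -9.
= 1725.3 + 572.8 + 1190.7 + (-648) + (-648) + 561.6
= 2754.4.

Var(W) = 2754.4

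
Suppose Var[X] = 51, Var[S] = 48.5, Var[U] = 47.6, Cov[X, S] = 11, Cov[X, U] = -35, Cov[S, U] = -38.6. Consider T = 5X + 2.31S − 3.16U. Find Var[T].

Var[T] = 3932.74453

Var[T] = a²·Var[X] + b²·Var[S] + c²·Var[U] + 2ab·Cov[X, S] + 2ac·Cov[X, U] + 2bc·Cov[S, U], with a = 5, b = 2.31, c = -3.16.
= 1275 + 258.80085 + 475.31456 + 254.1 + 1106 + 563.52912
= 3932.74453.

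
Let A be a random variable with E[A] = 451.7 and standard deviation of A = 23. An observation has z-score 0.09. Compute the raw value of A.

A = 453.77

A = E[A] + z·standard deviation of A = 451.7 + 0.09·23 = 453.77.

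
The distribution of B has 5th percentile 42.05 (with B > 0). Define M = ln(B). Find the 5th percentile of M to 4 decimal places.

ln(B) is increasing, so P_{5}(M) = g(P_{5}(B)) ≈ 3.7389.

5th percentile of M = 3.7389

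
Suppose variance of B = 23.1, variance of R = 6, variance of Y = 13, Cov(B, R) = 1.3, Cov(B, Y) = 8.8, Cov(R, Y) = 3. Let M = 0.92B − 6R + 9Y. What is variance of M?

variance of M = a²·variance of B + b²·variance of R + c²·variance of Y + 2ab·Cov(B, R) + 2ac·Cov(B, Y) + 2bc·Cov(R, Y), with a = 0.92, b = -6, c = 9.
= 19.55184 + 216 + 1053 + (-14.352) + 145.728 + (-324)
= 1095.92784.

variance of M = 1095.92784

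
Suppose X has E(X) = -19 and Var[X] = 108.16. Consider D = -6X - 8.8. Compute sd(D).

sd(D) = 62.4

D = -6X - 8.8 is linear with a = -6, b = -8.8.
sd(X) = √108.16 = 10.4.
sd(D) = |a|·sd(X) = |-6|·10.4 = 62.4.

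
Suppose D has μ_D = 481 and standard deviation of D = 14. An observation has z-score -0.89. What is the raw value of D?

D = 468.54

D = μ_D + z·standard deviation of D = 481 + (-0.89)·14 = 468.54.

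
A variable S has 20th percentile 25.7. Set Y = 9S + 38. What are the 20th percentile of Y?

Since a = 9 > 0 the transformation is increasing, so the 20th percentile of Y = a·(P_{20} of S) + b = 9·25.7 + 38 = 269.3.

20th percentile of Y = 269.3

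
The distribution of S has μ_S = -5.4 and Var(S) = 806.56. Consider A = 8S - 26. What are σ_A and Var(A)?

A = 8S - 26 is linear with a = 8, b = -26.
σ_S = √806.56 = 28.4.
σ_A = |a|·σ_S = |8|·28.4 = 227.2.
Var(A) = a²·Var(S) = 8²·806.56 = 51619.84 (the additive constant -26 does not affect variance).

σ_A = 227.2, Var(A) = 51619.84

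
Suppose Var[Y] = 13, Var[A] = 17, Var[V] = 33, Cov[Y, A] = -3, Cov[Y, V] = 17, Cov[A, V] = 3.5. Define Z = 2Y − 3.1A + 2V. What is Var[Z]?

Var[Z] = 477.17

Var[Z] = a²·Var[Y] + b²·Var[A] + c²·Var[V] + 2ab·Cov[Y, A] + 2ac·Cov[Y, V] + 2bc·Cov[A, V], with a = 2, b = -3.1, c = 2.
= 52 + 163.37 + 132 + 37.2 + 136 + (-43.4)
= 477.17.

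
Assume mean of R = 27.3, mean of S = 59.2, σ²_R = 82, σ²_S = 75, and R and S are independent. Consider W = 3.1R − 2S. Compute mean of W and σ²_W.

mean of W = -33.77, σ²_W = 1088.02

mean of W = 3.1·mean of R + (-2)·mean of S = 3.1·27.3 + (-2)·59.2 = -33.77.
σ²_W = a²·σ²_R + b²·σ²_S + 2ab·Cov(R, S) with a = 3.1, b = -2.
Independence gives Cov(R, S) = 0.
= 3.1²·82 + (-2)²·75 + 2·3.1·(-2)·0
= 788.02 + 300 + 0 = 1088.02.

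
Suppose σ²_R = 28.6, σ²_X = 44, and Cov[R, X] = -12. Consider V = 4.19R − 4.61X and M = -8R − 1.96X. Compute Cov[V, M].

Cov[V, M] = -905.1168

By bilinearity, Cov[V, M] = ac·σ²_R + bd·σ²_X + (ad+bc)·Cov[R, X], with a=4.19, b=-4.61, c=-8, d=-1.96.
ac·σ²_R = 4.19·(-8)·28.6 = -958.672
bd·σ²_X = (-4.61)·(-1.96)·44 = 397.5664
(ad+bc)·Cov[R, X] = (28.6676)·(-12) = -344.0112
Cov[V, M] = -958.672 + 397.5664 + (-344.0112) = -905.1168.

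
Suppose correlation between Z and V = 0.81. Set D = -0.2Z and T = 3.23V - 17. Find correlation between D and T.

Linear rescalings preserve |correlation|; the slopes -0.2 and 3.23 have opposite signs, so the correlation flips sign: correlation between D and T = −correlation between Z and V = -0.81.

correlation between D and T = -0.81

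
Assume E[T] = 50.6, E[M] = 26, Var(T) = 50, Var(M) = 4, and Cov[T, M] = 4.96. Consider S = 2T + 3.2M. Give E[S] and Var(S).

E[S] = 184.4, Var(S) = 304.448

E[S] = 2·E[T] + 3.2·E[M] = 2·50.6 + 3.2·26 = 184.4.
Var(S) = a²·Var(T) + b²·Var(M) + 2ab·Cov[T, M] with a = 2, b = 3.2.
= 2²·50 + 3.2²·4 + 2·2·3.2·4.96
= 200 + 40.96 + 63.488 = 304.448.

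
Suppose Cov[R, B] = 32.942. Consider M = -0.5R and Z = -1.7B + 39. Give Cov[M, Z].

Cov[M, Z] = 28.0007

Cov[M, Z] = a·c·Cov[R, B] = (-0.5)·(-1.7)·32.942 = 28.0007. Additive constants drop out.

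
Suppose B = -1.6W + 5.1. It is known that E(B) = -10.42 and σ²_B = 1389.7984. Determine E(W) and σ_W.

From B = -1.6W + 5.1: E(B) = a·E(W) + b, so E(W) = (E(B) − b)/a = (-10.42 − 5.1)/(-1.6) = 9.7.
σ_B = √1389.7984 = 37.28.
σ_B = |a|·σ_W, so σ_W = 37.28/|-1.6| = 23.3.

E(W) = 9.7, σ_W = 23.3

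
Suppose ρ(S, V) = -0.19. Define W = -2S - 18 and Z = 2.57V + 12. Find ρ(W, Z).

Linear rescalings preserve |correlation|; the slopes -2 and 2.57 have opposite signs, so the correlation flips sign: ρ(W, Z) = −ρ(S, V) = 0.19.

ρ(W, Z) = 0.19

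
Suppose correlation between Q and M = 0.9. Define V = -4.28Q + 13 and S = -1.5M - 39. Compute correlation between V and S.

correlation between V and S = 0.9

Linear rescalings preserve correlation up to sign; here the slopes -4.28 and -1.5 have the same sign, so correlation between V and S = correlation between Q and M = 0.9.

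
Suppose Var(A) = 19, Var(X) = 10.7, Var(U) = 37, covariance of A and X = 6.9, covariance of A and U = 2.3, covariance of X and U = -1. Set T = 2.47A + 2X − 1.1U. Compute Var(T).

Var(T) = a²·Var(A) + b²·Var(X) + c²·Var(U) + 2ab·covariance of A and X + 2ac·covariance of A and U + 2bc·covariance of X and U, with a = 2.47, b = 2, c = -1.1.
= 115.9171 + 42.8 + 44.77 + 68.172 + (-12.4982) + 4.4
= 263.5609.

Var(T) = 263.5609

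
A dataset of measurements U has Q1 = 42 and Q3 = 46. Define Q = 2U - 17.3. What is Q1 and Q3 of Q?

a = 2 > 0: Q1(Q) = a·Q1(U)+b = 66.7, Q3(Q) = a·Q3(U)+b = 74.7.

Q1(Q) = 66.7, Q3(Q) = 74.7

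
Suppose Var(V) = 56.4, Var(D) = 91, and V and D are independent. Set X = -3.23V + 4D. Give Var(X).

Var(X) = 2044.41556

Var(X) = a²·Var(V) + b²·Var(D) + 2ab·covariance of V and D with a = -3.23, b = 4.
Independence gives covariance of V and D = 0.
= (-3.23)²·56.4 + 4²·91 + 2·(-3.23)·4·0
= 588.41556 + 1456 + 0 = 2044.41556.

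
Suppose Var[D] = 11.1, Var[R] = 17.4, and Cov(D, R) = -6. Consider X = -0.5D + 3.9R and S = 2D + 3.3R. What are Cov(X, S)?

By bilinearity, Cov(X, S) = ac·Var[D] + bd·Var[R] + (ad+bc)·Cov(D, R), with a=-0.5, b=3.9, c=2, d=3.3.
ac·Var[D] = (-0.5)·2·11.1 = -11.1
bd·Var[R] = 3.9·3.3·17.4 = 223.938
(ad+bc)·Cov(D, R) = (6.15)·(-6) = -36.9
Cov(X, S) = -11.1 + 223.938 + (-36.9) = 175.938.

Cov(X, S) = 175.938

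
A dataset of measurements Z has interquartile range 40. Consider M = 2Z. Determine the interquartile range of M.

IQR(M) = 80

Under M = aZ + b, IQR(M) = |a|·IQR(Z) = |2|·40 = 80 (shifts cancel; spread scales by |a|).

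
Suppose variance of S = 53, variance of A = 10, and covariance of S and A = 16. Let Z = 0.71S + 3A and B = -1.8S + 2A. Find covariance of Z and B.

covariance of Z and B = -71.414

By bilinearity, covariance of Z and B = ac·variance of S + bd·variance of A + (ad+bc)·covariance of S and A, with a=0.71, b=3, c=-1.8, d=2.
ac·variance of S = 0.71·(-1.8)·53 = -67.734
bd·variance of A = 3·2·10 = 60
(ad+bc)·covariance of S and A = (-3.98)·16 = -63.68
covariance of Z and B = -67.734 + 60 + (-63.68) = -71.414.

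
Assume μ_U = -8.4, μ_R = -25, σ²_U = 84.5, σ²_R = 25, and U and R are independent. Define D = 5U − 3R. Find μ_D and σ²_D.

μ_D = 5·μ_U + (-3)·μ_R = 5·(-8.4) + (-3)·(-25) = 33.
σ²_D = a²·σ²_U + b²·σ²_R + 2ab·covariance of U and R with a = 5, b = -3.
Independence gives covariance of U and R = 0.
= 5²·84.5 + (-3)²·25 + 2·5·(-3)·0
= 2112.5 + 225 + 0 = 2337.5.

μ_D = 33, σ²_D = 2337.5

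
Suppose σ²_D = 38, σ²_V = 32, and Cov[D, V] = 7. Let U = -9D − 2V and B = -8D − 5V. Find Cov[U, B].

By bilinearity, Cov[U, B] = ac·σ²_D + bd·σ²_V + (ad+bc)·Cov[D, V], with a=-9, b=-2, c=-8, d=-5.
ac·σ²_D = (-9)·(-8)·38 = 2736
bd·σ²_V = (-2)·(-5)·32 = 320
(ad+bc)·Cov[D, V] = (61)·7 = 427
Cov[U, B] = 2736 + 320 + 427 = 3483.

Cov[U, B] = 3483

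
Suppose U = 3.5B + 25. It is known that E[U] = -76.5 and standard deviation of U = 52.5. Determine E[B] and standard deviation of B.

From U = 3.5B + 25: E[U] = a·E[B] + b, so E[B] = (E[U] − b)/a = (-76.5 − 25)/3.5 = -29.
standard deviation of U = |a|·standard deviation of B, so standard deviation of B = 52.5/|3.5| = 15.

E[B] = -29, standard deviation of B = 15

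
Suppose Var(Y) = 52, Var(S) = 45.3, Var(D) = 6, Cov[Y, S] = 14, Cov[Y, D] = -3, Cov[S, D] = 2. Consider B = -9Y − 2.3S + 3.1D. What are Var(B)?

Var(B) = 5227.777

Var(B) = a²·Var(Y) + b²·Var(S) + c²·Var(D) + 2ab·Cov[Y, S] + 2ac·Cov[Y, D] + 2bc·Cov[S, D], with a = -9, b = -2.3, c = 3.1.
= 4212 + 239.637 + 57.66 + 579.6 + 167.4 + (-28.52)
= 5227.777.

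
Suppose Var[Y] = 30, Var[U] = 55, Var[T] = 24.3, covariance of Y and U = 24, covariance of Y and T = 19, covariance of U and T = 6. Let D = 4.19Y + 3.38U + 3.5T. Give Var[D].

Var[D] = 2831.7156

Var[D] = a²·Var[Y] + b²·Var[U] + c²·Var[T] + 2ab·covariance of Y and U + 2ac·covariance of Y and T + 2bc·covariance of U and T, with a = 4.19, b = 3.38, c = 3.5.
= 526.683 + 628.342 + 297.675 + 679.7856 + 557.27 + 141.96
= 2831.7156.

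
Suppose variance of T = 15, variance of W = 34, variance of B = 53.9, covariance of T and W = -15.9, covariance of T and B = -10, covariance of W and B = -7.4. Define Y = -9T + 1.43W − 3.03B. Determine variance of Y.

variance of Y = a²·variance of T + b²·variance of W + c²·variance of B + 2ab·covariance of T and W + 2ac·covariance of T and B + 2bc·covariance of W and B, with a = -9, b = 1.43, c = -3.03.
= 1215 + 69.5266 + 494.85051 + 409.266 + (-545.4) + 64.12692
= 1707.37003.

variance of Y = 1707.37003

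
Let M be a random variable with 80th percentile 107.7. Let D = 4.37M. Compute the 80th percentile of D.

80th percentile of D = 470.649

Since a = 4.37 > 0 the transformation is increasing, so the 80th percentile of D = a·(P_{80} of M) + b = 4.37·107.7 = 470.649.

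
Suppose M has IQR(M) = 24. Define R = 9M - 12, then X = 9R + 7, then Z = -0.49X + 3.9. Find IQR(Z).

IQR(R) = |9|·24 = 216.
IQR(X) = |9|·216 = 1944.
IQR(Z) = |-0.49|·1944 = 952.56.

IQR(Z) = 952.56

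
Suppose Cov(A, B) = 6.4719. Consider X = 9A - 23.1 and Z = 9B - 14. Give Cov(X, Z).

Cov(X, Z) = a·c·Cov(A, B) = 9·9·6.4719 = 524.2239. Additive constants drop out.

Cov(X, Z) = 524.2239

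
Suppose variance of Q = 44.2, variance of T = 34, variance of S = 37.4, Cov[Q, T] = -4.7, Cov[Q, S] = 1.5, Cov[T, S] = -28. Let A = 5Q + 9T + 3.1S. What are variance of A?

variance of A = a²·variance of Q + b²·variance of T + c²·variance of S + 2ab·Cov[Q, T] + 2ac·Cov[Q, S] + 2bc·Cov[T, S], with a = 5, b = 9, c = 3.1.
= 1105 + 2754 + 359.414 + (-423) + 46.5 + (-1562.4)
= 2279.514.

variance of A = 2279.514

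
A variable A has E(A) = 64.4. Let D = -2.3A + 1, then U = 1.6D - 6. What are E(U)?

E(D) = (-2.3)·64.4 + 1 = -147.12.
E(U) = 1.6·(-147.12) + (-6) = -241.392.

E(U) = -241.392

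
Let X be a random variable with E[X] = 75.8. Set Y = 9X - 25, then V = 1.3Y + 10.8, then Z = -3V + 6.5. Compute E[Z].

E[Z] = -2588.98

E[Y] = 9·75.8 + (-25) = 657.2.
E[V] = 1.3·657.2 + 10.8 = 865.16.
E[Z] = (-3)·865.16 + 6.5 = -2588.98.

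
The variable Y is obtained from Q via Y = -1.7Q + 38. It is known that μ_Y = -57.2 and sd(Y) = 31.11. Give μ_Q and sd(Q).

From Y = -1.7Q + 38: μ_Y = a·μ_Q + b, so μ_Q = (μ_Y − b)/a = (-57.2 − 38)/(-1.7) = 56.
sd(Y) = |a|·sd(Q), so sd(Q) = 31.11/|-1.7| = 18.3.

μ_Q = 56, sd(Q) = 18.3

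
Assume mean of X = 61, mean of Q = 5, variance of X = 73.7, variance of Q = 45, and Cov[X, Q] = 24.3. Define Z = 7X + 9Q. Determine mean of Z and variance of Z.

mean of Z = 472, variance of Z = 10318.1

mean of Z = 7·mean of X + 9·mean of Q = 7·61 + 9·5 = 472.
variance of Z = a²·variance of X + b²·variance of Q + 2ab·Cov[X, Q] with a = 7, b = 9.
= 7²·73.7 + 9²·45 + 2·7·9·24.3
= 3611.3 + 3645 + 3061.8 = 10318.1.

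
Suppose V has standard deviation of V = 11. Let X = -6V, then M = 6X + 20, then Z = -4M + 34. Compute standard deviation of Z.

standard deviation of X = |-6|·11 = 66.
standard deviation of M = |6|·66 = 396.
standard deviation of Z = |-4|·396 = 1584.

standard deviation of Z = 1584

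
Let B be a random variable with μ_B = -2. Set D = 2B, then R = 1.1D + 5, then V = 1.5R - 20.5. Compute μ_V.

μ_D = 2·(-2) = -4.
μ_R = 1.1·(-4) + 5 = 0.6.
μ_V = 1.5·0.6 + (-20.5) = -19.6.

μ_V = -19.6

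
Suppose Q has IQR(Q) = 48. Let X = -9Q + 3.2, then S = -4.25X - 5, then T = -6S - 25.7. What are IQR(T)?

IQR(X) = |-9|·48 = 432.
IQR(S) = |-4.25|·432 = 1836.
IQR(T) = |-6|·1836 = 11016.

IQR(T) = 11016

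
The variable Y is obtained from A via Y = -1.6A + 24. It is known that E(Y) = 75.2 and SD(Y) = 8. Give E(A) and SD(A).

From Y = -1.6A + 24: E(Y) = a·E(A) + b, so E(A) = (E(Y) − b)/a = (75.2 − 24)/(-1.6) = -32.
SD(Y) = |a|·SD(A), so SD(A) = 8/|-1.6| = 5.

E(A) = -32, SD(A) = 5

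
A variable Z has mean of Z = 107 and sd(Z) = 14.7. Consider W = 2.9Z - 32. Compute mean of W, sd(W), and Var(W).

W = 2.9Z - 32 is linear with a = 2.9, b = -32.
mean of W = a·mean of Z + b = 2.9·107 + (-32) = 278.3.
sd(W) = |a|·sd(Z) = |2.9|·14.7 = 42.63.
Var(Z) = 14.7² = 216.09.
Var(W) = a²·Var(Z) = 2.9²·216.09 = 1817.3169 (the additive constant -32 does not affect variance).

mean of W = 278.3, sd(W) = 42.63, Var(W) = 1817.3169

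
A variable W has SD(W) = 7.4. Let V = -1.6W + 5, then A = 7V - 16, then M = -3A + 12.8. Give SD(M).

SD(M) = 248.64

SD(V) = |-1.6|·7.4 = 11.84.
SD(A) = |7|·11.84 = 82.88.
SD(M) = |-3|·82.88 = 248.64.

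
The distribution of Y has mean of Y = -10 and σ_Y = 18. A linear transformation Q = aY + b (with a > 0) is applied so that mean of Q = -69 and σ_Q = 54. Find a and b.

σ_Q = a·σ_Y (a > 0), so a = 54/18 = 3.
mean of Q = a·mean of Y + b, so b = -69 − 3·(-10) = -39.

a = 3, b = -39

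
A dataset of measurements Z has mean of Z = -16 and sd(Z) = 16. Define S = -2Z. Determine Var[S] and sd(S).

Var[S] = 1024, sd(S) = 32

S = -2Z is linear with a = -2, b = 0.
Var[Z] = 16² = 256.
Var[S] = a²·Var[Z] = (-2)²·256 = 1024.
sd(S) = |a|·sd(Z) = |-2|·16 = 32.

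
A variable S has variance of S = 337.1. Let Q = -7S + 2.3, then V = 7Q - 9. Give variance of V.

variance of Q = (-7)²·337.1 = 16517.9.
variance of V = 7²·16517.9 = 809377.1.

variance of V = 809377.1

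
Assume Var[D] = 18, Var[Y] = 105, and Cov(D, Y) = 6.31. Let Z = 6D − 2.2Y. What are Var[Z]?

Var[Z] = a²·Var[D] + b²·Var[Y] + 2ab·Cov(D, Y) with a = 6, b = -2.2.
= 6²·18 + (-2.2)²·105 + 2·6·(-2.2)·6.31
= 648 + 508.2 + (-166.584) = 989.616.

Var[Z] = 989.616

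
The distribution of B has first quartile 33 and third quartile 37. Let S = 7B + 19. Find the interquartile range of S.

IQR(S) = 28

IQR of B = Q3 − Q1 = 37 − 33 = 4.
Under S = aB + b, IQR(S) = |a|·IQR(B) = |7|·4 = 28 (shifts cancel; spread scales by |a|).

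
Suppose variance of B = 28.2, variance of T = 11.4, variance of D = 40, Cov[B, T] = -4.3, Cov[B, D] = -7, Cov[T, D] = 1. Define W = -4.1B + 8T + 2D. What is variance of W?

variance of W = a²·variance of B + b²·variance of T + c²·variance of D + 2ab·Cov[B, T] + 2ac·Cov[B, D] + 2bc·Cov[T, D], with a = -4.1, b = 8, c = 2.
= 474.042 + 729.6 + 160 + 282.08 + 114.8 + 32
= 1792.522.

variance of W = 1792.522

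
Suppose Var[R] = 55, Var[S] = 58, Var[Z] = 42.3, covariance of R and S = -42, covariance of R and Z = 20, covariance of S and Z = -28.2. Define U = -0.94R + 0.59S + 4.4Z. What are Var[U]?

Var[U] = 622.4478

Var[U] = a²·Var[R] + b²·Var[S] + c²·Var[Z] + 2ab·covariance of R and S + 2ac·covariance of R and Z + 2bc·covariance of S and Z, with a = -0.94, b = 0.59, c = 4.4.
= 48.598 + 20.1898 + 818.928 + 46.5864 + (-165.44) + (-146.4144)
= 622.4478.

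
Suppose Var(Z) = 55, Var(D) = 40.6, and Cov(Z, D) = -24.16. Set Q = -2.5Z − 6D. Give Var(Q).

Var(Q) = 1080.55

Var(Q) = a²·Var(Z) + b²·Var(D) + 2ab·Cov(Z, D) with a = -2.5, b = -6.
= (-2.5)²·55 + (-6)²·40.6 + 2·(-2.5)·(-6)·(-24.16)
= 343.75 + 1461.6 + (-724.8) = 1080.55.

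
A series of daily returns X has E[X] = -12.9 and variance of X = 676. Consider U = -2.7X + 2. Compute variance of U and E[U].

variance of U = 4928.04, E[U] = 36.83

U = -2.7X + 2 is linear with a = -2.7, b = 2.
variance of U = a²·variance of X = (-2.7)²·676 = 4928.04 (the additive constant 2 does not affect variance).
E[U] = a·E[X] + b = (-2.7)·(-12.9) + 2 = 36.83.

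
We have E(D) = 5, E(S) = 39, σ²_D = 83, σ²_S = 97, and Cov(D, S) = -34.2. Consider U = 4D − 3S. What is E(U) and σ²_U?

E(U) = -97, σ²_U = 3021.8

E(U) = 4·E(D) + (-3)·E(S) = 4·5 + (-3)·39 = -97.
σ²_U = a²·σ²_D + b²·σ²_S + 2ab·Cov(D, S) with a = 4, b = -3.
= 4²·83 + (-3)²·97 + 2·4·(-3)·(-34.2)
= 1328 + 873 + 820.8 = 3021.8.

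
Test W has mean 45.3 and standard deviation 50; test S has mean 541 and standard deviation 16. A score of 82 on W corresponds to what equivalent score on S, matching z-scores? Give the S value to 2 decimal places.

S = 552.74

z = (82 − 45.3)/50 = 0.734.
S = 541 + z·16 = 541 + (82 − 45.3)·16/50 ≈ 552.74.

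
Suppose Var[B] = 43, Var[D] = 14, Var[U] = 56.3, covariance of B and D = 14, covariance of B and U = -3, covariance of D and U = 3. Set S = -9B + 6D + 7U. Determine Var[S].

Var[S] = a²·Var[B] + b²·Var[D] + c²·Var[U] + 2ab·covariance of B and D + 2ac·covariance of B and U + 2bc·covariance of D and U, with a = -9, b = 6, c = 7.
= 3483 + 504 + 2758.7 + (-1512) + 378 + 252
= 5863.7.

Var[S] = 5863.7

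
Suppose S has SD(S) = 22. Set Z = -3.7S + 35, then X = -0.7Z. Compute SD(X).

SD(X) = 56.98

SD(Z) = |-3.7|·22 = 81.4.
SD(X) = |-0.7|·81.4 = 56.98.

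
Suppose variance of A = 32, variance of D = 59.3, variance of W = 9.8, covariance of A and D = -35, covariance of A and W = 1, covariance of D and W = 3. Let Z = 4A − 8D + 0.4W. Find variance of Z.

variance of Z = 6532.768

variance of Z = a²·variance of A + b²·variance of D + c²·variance of W + 2ab·covariance of A and D + 2ac·covariance of A and W + 2bc·covariance of D and W, with a = 4, b = -8, c = 0.4.
= 512 + 3795.2 + 1.568 + 2240 + 3.2 + (-19.2)
= 6532.768.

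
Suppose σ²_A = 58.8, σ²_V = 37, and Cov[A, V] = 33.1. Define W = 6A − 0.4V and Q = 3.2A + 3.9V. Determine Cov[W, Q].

Cov[W, Q] = 1803.412

By bilinearity, Cov[W, Q] = ac·σ²_A + bd·σ²_V + (ad+bc)·Cov[A, V], with a=6, b=-0.4, c=3.2, d=3.9.
ac·σ²_A = 6·3.2·58.8 = 1128.96
bd·σ²_V = (-0.4)·3.9·37 = -57.72
(ad+bc)·Cov[A, V] = (22.12)·33.1 = 732.172
Cov[W, Q] = 1128.96 + (-57.72) + 732.172 = 1803.412.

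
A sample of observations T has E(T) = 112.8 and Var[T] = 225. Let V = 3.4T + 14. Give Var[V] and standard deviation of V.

Var[V] = 2601, standard deviation of V = 51

V = 3.4T + 14 is linear with a = 3.4, b = 14.
Var[V] = a²·Var[T] = 3.4²·225 = 2601 (the additive constant 14 does not affect variance).
standard deviation of T = √225 = 15.
standard deviation of V = |a|·standard deviation of T = |3.4|·15 = 51.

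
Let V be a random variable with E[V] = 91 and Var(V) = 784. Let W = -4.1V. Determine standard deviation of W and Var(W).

W = -4.1V is linear with a = -4.1, b = 0.
standard deviation of V = √784 = 28.
standard deviation of W = |a|·standard deviation of V = |-4.1|·28 = 114.8.
Var(W) = a²·Var(V) = (-4.1)²·784 = 13179.04.

standard deviation of W = 114.8, Var(W) = 13179.04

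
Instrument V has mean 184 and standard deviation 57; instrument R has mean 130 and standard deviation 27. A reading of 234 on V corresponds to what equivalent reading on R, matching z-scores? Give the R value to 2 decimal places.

R = 153.68

z = (234 − 184)/57 ≈ 0.8772.
R = 130 + z·27 = 130 + (234 − 184)·27/57 ≈ 153.68.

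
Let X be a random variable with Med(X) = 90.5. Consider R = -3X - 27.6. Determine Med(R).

A linear map preserves order up to sign, so Med(R) = a·Med(X) + b = (-3)·90.5 + (-27.6) = -299.1.

Med(R) = -299.1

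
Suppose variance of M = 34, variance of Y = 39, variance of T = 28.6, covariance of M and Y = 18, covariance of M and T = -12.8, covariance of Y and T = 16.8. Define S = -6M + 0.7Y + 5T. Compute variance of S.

variance of S = a²·variance of M + b²·variance of Y + c²·variance of T + 2ab·covariance of M and Y + 2ac·covariance of M and T + 2bc·covariance of Y and T, with a = -6, b = 0.7, c = 5.
= 1224 + 19.11 + 715 + (-151.2) + 768 + 117.6
= 2692.51.

variance of S = 2692.51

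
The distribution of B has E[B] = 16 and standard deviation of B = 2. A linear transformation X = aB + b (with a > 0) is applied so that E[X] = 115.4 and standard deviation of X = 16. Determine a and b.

standard deviation of X = a·standard deviation of B (a > 0), so a = 16/2 = 8.
E[X] = a·E[B] + b, so b = 115.4 − 8·16 = -12.6.

a = 8, b = -12.6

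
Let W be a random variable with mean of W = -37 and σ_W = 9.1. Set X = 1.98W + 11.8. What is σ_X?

X = 1.98W + 11.8 is linear with a = 1.98, b = 11.8.
σ_X = |a|·σ_W = |1.98|·9.1 = 18.018.

σ_X = 18.018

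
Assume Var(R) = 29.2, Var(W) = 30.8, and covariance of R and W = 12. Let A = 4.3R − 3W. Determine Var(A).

Var(A) = a²·Var(R) + b²·Var(W) + 2ab·covariance of R and W with a = 4.3, b = -3.
= 4.3²·29.2 + (-3)²·30.8 + 2·4.3·(-3)·12
= 539.908 + 277.2 + (-309.6) = 507.508.

Var(A) = 507.508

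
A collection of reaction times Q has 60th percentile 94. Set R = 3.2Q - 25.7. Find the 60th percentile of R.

Since a = 3.2 > 0 the transformation is increasing, so the 60th percentile of R = a·(P_{60} of Q) + b = 3.2·94 + (-25.7) = 275.1.

60th percentile of R = 275.1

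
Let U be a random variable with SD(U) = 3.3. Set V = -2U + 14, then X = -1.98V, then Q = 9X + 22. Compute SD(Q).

SD(V) = |-2|·3.3 = 6.6.
SD(X) = |-1.98|·6.6 = 13.068.
SD(Q) = |9|·13.068 = 117.612.

SD(Q) = 117.612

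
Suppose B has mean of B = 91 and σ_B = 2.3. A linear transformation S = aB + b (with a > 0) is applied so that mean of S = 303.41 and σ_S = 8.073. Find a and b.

σ_S = a·σ_B (a > 0), so a = 8.073/2.3 = 3.51.
mean of S = a·mean of B + b, so b = 303.41 − 3.51·91 = -16.

a = 3.51, b = -16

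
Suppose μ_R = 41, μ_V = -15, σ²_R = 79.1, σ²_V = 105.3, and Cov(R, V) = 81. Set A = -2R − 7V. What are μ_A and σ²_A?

μ_A = 23, σ²_A = 7744.1

μ_A = (-2)·μ_R + (-7)·μ_V = (-2)·41 + (-7)·(-15) = 23.
σ²_A = a²·σ²_R + b²·σ²_V + 2ab·Cov(R, V) with a = -2, b = -7.
= (-2)²·79.1 + (-7)²·105.3 + 2·(-2)·(-7)·81
= 316.4 + 5159.7 + 2268 = 7744.1.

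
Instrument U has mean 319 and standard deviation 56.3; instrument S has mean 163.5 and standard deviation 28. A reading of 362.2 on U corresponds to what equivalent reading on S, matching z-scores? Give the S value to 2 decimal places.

z = (362.2 − 319)/56.3 ≈ 0.7673.
S = 163.5 + z·28 = 163.5 + (362.2 − 319)·28/56.3 ≈ 184.98.

S = 184.98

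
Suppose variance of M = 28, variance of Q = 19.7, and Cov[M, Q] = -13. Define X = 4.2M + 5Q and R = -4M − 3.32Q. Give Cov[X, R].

Cov[X, R] = -356.148

By bilinearity, Cov[X, R] = ac·variance of M + bd·variance of Q + (ad+bc)·Cov[M, Q], with a=4.2, b=5, c=-4, d=-3.32.
ac·variance of M = 4.2·(-4)·28 = -470.4
bd·variance of Q = 5·(-3.32)·19.7 = -327.02
(ad+bc)·Cov[M, Q] = (-33.944)·(-13) = 441.272
Cov[X, R] = -470.4 + (-327.02) + 441.272 = -356.148.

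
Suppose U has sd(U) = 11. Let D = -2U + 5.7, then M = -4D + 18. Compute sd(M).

sd(M) = 88

sd(D) = |-2|·11 = 22.
sd(M) = |-4|·22 = 88.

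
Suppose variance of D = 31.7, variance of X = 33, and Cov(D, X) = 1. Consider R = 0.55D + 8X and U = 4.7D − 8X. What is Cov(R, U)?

Cov(R, U) = -1996.8555

By bilinearity, Cov(R, U) = ac·variance of D + bd·variance of X + (ad+bc)·Cov(D, X), with a=0.55, b=8, c=4.7, d=-8.
ac·variance of D = 0.55·4.7·31.7 = 81.9445
bd·variance of X = 8·(-8)·33 = -2112
(ad+bc)·Cov(D, X) = (33.2)·1 = 33.2
Cov(R, U) = 81.9445 + (-2112) + 33.2 = -1996.8555.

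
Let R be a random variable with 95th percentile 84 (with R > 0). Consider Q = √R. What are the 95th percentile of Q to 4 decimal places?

√R is increasing, so P_{95}(Q) = g(P_{95}(R)) ≈ 9.1652.

95th percentile of Q = 9.1652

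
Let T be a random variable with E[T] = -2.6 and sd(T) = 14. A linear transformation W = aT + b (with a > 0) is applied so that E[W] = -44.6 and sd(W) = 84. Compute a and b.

a = 6, b = -29

sd(W) = a·sd(T) (a > 0), so a = 84/14 = 6.
E[W] = a·E[T] + b, so b = -44.6 − 6·(-2.6) = -29.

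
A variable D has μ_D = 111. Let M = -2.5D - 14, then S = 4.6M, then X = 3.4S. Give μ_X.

μ_X = -4559.06

μ_M = (-2.5)·111 + (-14) = -291.5.
μ_S = 4.6·(-291.5) = -1340.9.
μ_X = 3.4·(-1340.9) = -4559.06.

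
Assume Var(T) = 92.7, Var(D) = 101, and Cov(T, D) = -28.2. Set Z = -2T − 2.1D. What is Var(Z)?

Var(Z) = a²·Var(T) + b²·Var(D) + 2ab·Cov(T, D) with a = -2, b = -2.1.
= (-2)²·92.7 + (-2.1)²·101 + 2·(-2)·(-2.1)·(-28.2)
= 370.8 + 445.41 + (-236.88) = 579.33.

Var(Z) = 579.33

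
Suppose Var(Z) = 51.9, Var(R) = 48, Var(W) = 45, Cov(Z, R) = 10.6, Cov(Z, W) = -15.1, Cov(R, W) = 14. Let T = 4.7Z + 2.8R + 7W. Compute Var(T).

Var(T) = a²·Var(Z) + b²·Var(R) + c²·Var(W) + 2ab·Cov(Z, R) + 2ac·Cov(Z, W) + 2bc·Cov(R, W), with a = 4.7, b = 2.8, c = 7.
= 1146.471 + 376.32 + 2205 + 278.992 + (-993.58) + 548.8
= 3562.003.

Var(T) = 3562.003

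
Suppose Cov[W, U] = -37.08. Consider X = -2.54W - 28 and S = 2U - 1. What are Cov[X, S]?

Cov[X, S] = a·c·Cov[W, U] = (-2.54)·2·(-37.08) = 188.3664. Additive constants drop out.

Cov[X, S] = 188.3664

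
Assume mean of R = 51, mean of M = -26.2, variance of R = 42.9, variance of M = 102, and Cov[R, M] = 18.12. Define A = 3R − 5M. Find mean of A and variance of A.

mean of A = 284, variance of A = 2392.5

mean of A = 3·mean of R + (-5)·mean of M = 3·51 + (-5)·(-26.2) = 284.
variance of A = a²·variance of R + b²·variance of M + 2ab·Cov[R, M] with a = 3, b = -5.
= 3²·42.9 + (-5)²·102 + 2·3·(-5)·18.12
= 386.1 + 2550 + (-543.6) = 2392.5.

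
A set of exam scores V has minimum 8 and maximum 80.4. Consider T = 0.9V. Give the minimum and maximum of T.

min(T) = 7.2, max(T) = 72.36

a = 0.9 > 0, so min(T) = a·min(V)+b = 0.9·8 = 7.2 and max(T) = 0.9·80.4 = 72.36.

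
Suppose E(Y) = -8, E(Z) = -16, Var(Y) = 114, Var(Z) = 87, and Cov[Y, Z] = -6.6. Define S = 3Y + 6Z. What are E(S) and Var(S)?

E(S) = -120, Var(S) = 3920.4

E(S) = 3·E(Y) + 6·E(Z) = 3·(-8) + 6·(-16) = -120.
Var(S) = a²·Var(Y) + b²·Var(Z) + 2ab·Cov[Y, Z] with a = 3, b = 6.
= 3²·114 + 6²·87 + 2·3·6·(-6.6)
= 1026 + 3132 + (-237.6) = 3920.4.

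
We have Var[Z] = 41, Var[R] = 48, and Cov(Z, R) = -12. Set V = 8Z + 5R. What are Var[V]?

Var[V] = 2864

Var[V] = a²·Var[Z] + b²·Var[R] + 2ab·Cov(Z, R) with a = 8, b = 5.
= 8²·41 + 5²·48 + 2·8·5·(-12)
= 2624 + 1200 + (-960) = 2864.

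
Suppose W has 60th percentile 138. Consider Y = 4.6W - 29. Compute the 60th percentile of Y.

Since a = 4.6 > 0 the transformation is increasing, so the 60th percentile of Y = a·(P_{60} of W) + b = 4.6·138 + (-29) = 605.8.

60th percentile of Y = 605.8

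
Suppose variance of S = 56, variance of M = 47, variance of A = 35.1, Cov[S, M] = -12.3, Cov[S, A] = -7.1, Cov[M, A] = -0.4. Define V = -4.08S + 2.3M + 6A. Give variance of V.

variance of V = a²·variance of S + b²·variance of M + c²·variance of A + 2ab·Cov[S, M] + 2ac·Cov[S, A] + 2bc·Cov[M, A], with a = -4.08, b = 2.3, c = 6.
= 932.1984 + 248.63 + 1263.6 + 230.8464 + 347.616 + (-11.04)
= 3011.8508.

variance of V = 3011.8508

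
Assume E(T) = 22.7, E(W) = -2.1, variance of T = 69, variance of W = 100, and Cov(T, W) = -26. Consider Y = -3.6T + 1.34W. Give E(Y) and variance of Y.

E(Y) = (-3.6)·E(T) + 1.34·E(W) = (-3.6)·22.7 + 1.34·(-2.1) = -84.534.
variance of Y = a²·variance of T + b²·variance of W + 2ab·Cov(T, W) with a = -3.6, b = 1.34.
= (-3.6)²·69 + 1.34²·100 + 2·(-3.6)·1.34·(-26)
= 894.24 + 179.56 + 250.848 = 1324.648.

E(Y) = -84.534, variance of Y = 1324.648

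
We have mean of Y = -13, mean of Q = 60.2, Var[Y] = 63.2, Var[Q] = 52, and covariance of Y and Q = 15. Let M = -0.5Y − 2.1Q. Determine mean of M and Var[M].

mean of M = (-0.5)·mean of Y + (-2.1)·mean of Q = (-0.5)·(-13) + (-2.1)·60.2 = -119.92.
Var[M] = a²·Var[Y] + b²·Var[Q] + 2ab·covariance of Y and Q with a = -0.5, b = -2.1.
= (-0.5)²·63.2 + (-2.1)²·52 + 2·(-0.5)·(-2.1)·15
= 15.8 + 229.32 + 31.5 = 276.62.

mean of M = -119.92, Var[M] = 276.62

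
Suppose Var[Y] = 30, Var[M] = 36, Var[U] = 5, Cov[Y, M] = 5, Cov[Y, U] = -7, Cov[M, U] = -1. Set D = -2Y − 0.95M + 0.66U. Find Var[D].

Var[D] = a²·Var[Y] + b²·Var[M] + c²·Var[U] + 2ab·Cov[Y, M] + 2ac·Cov[Y, U] + 2bc·Cov[M, U], with a = -2, b = -0.95, c = 0.66.
= 120 + 32.49 + 2.178 + 19 + 18.48 + 1.254
= 193.402.

Var[D] = 193.402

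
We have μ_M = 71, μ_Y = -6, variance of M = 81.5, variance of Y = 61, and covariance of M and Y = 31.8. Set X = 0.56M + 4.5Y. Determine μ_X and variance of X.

μ_X = 0.56·μ_M + 4.5·μ_Y = 0.56·71 + 4.5·(-6) = 12.76.
variance of X = a²·variance of M + b²·variance of Y + 2ab·covariance of M and Y with a = 0.56, b = 4.5.
= 0.56²·81.5 + 4.5²·61 + 2·0.56·4.5·31.8
= 25.5584 + 1235.25 + 160.272 = 1421.0804.

μ_X = 12.76, variance of X = 1421.0804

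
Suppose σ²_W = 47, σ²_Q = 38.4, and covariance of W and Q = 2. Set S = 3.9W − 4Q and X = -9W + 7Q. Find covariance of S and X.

By bilinearity, covariance of S and X = ac·σ²_W + bd·σ²_Q + (ad+bc)·covariance of W and Q, with a=3.9, b=-4, c=-9, d=7.
ac·σ²_W = 3.9·(-9)·47 = -1649.7
bd·σ²_Q = (-4)·7·38.4 = -1075.2
(ad+bc)·covariance of W and Q = (63.3)·2 = 126.6
covariance of S and X = -1649.7 + (-1075.2) + 126.6 = -2598.3.

covariance of S and X = -2598.3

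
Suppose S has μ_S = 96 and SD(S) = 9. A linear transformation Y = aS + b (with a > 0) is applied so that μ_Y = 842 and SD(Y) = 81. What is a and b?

SD(Y) = a·SD(S) (a > 0), so a = 81/9 = 9.
μ_Y = a·μ_S + b, so b = 842 − 9·96 = -22.

a = 9, b = -22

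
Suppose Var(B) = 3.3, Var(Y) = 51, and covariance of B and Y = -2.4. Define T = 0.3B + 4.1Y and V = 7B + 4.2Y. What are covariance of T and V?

By bilinearity, covariance of T and V = ac·Var(B) + bd·Var(Y) + (ad+bc)·covariance of B and Y, with a=0.3, b=4.1, c=7, d=4.2.
ac·Var(B) = 0.3·7·3.3 = 6.93
bd·Var(Y) = 4.1·4.2·51 = 878.22
(ad+bc)·covariance of B and Y = (29.96)·(-2.4) = -71.904
covariance of T and V = 6.93 + 878.22 + (-71.904) = 813.246.

covariance of T and V = 813.246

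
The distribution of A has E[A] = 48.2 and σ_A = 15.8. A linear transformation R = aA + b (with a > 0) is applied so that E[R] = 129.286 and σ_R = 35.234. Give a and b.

a = 2.23, b = 21.8

σ_R = a·σ_A (a > 0), so a = 35.234/15.8 = 2.23.
E[R] = a·E[A] + b, so b = 129.286 − 2.23·48.2 = 21.8.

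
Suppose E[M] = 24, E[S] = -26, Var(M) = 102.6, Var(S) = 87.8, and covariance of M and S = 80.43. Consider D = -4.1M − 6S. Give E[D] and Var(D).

E[D] = 57.6, Var(D) = 8842.662

E[D] = (-4.1)·E[M] + (-6)·E[S] = (-4.1)·24 + (-6)·(-26) = 57.6.
Var(D) = a²·Var(M) + b²·Var(S) + 2ab·covariance of M and S with a = -4.1, b = -6.
= (-4.1)²·102.6 + (-6)²·87.8 + 2·(-4.1)·(-6)·80.43
= 1724.706 + 3160.8 + 3957.156 = 8842.662.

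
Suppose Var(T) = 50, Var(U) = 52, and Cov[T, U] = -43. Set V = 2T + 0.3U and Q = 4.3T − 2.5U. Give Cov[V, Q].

Cov[V, Q] = 550.53

By bilinearity, Cov[V, Q] = ac·Var(T) + bd·Var(U) + (ad+bc)·Cov[T, U], with a=2, b=0.3, c=4.3, d=-2.5.
ac·Var(T) = 2·4.3·50 = 430
bd·Var(U) = 0.3·(-2.5)·52 = -39
(ad+bc)·Cov[T, U] = (-3.71)·(-43) = 159.53
Cov[V, Q] = 430 + (-39) + 159.53 = 550.53.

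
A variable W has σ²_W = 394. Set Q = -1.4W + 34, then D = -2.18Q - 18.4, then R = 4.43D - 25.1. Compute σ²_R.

σ²_Q = (-1.4)²·394 = 772.24.
σ²_D = (-2.18)²·772.24 = 3669.993376.
σ²_R = 4.43²·3669.993376 = 72023.2530046624.

σ²_R = 72023.2530046624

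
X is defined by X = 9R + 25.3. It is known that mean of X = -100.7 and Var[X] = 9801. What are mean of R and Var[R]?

mean of R = -14, Var[R] = 121

From X = 9R + 25.3: mean of X = a·mean of R + b, so mean of R = (mean of X − b)/a = (-100.7 − 25.3)/9 = -14.
Var[X] = a²·Var[R], so Var[R] = 9801/9² = 121.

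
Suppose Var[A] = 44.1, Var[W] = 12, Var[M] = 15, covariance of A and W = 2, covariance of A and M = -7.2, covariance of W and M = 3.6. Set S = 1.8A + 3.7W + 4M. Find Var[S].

Var[S] = a²·Var[A] + b²·Var[W] + c²·Var[M] + 2ab·covariance of A and W + 2ac·covariance of A and M + 2bc·covariance of W and M, with a = 1.8, b = 3.7, c = 4.
= 142.884 + 164.28 + 240 + 26.64 + (-103.68) + 106.56
= 576.684.

Var[S] = 576.684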